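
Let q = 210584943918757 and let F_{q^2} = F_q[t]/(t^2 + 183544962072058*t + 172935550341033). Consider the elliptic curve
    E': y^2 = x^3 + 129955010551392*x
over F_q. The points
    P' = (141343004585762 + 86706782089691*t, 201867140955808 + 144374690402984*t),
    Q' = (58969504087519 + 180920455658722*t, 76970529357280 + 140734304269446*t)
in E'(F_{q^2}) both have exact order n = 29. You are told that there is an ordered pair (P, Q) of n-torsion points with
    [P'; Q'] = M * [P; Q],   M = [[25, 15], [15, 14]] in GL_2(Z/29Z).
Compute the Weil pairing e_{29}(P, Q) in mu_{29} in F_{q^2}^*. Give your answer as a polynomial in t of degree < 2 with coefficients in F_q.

Since e_{29}(P,P)=e_{29}(Q,Q)=1 and e_{29}(Q,P)=e_{29}(P,Q)^{-1}, expanding e_{29}(25*P + 15*Q,15*P + 14*Q) leaves e(P,Q)^det(M).
det(M) mod 29 = 9; its inverse in (Z/29)^* is 13 (check: 9*13 mod 29 = 1).
Build f_{29,P'} and f_{29,Q'} via the 5-bit ladder of 29=11101_2; evaluate at shifted divisors; quotient in F_{210584943918757^2}.
f_P(D_Q)/f_Q(D_P) = 90358807875673 + 78086204638998*t.
Hence e(P,Q) = 32947930048760 + 125698988333133*t in F_{210584943918757^2}^*.

32947930048760 + 125698988333133*t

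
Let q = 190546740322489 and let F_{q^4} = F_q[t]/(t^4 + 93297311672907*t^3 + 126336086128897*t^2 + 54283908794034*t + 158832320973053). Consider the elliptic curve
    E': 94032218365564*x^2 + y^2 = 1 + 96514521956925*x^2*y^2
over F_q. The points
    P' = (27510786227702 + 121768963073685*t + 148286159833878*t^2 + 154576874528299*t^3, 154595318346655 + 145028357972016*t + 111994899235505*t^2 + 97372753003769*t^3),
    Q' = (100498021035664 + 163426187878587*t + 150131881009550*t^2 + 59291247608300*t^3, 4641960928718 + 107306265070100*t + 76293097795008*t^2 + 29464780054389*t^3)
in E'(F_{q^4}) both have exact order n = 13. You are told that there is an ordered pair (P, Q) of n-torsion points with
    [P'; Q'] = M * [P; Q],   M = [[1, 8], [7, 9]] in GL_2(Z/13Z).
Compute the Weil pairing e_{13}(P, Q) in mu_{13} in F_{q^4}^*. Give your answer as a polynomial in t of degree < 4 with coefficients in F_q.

Alternating bilinearity on E[13] (values in mu_{13} in F_{190546740322489^4}) gives e(P',Q') = e(P,Q)^det(M).
det M = 1*9 - 8*7 = -47 = 5 (mod 13); 5^{-1} = 8 (mod 13).
Edwards->Montgomery: u=(1+y)/(1-y), v=u/x -> 58943832326382v^2=u^3+u; then x_W=47016109182782u: y^2=x^3+39288580972826*x.
4-bit Miller (1101) on E'/F_{190546740322489} with a'=39288580972826, b'=0: accumulate tangent/chord ratios at Q'+S and P'+S'.
So e_{13}(P',Q') = 18149684763162 + 183859413549959*t + 13898429919624*t^2 + 110128880225272*t^3.
Finally e_{13}(P,Q) = 50739186047191 + 6227760253742*t + 160663132580072*t^2 + 114951122008467*t^3.

50739186047191 + 6227760253742*t + 160663132580072*t^2 + 114951122008467*t^3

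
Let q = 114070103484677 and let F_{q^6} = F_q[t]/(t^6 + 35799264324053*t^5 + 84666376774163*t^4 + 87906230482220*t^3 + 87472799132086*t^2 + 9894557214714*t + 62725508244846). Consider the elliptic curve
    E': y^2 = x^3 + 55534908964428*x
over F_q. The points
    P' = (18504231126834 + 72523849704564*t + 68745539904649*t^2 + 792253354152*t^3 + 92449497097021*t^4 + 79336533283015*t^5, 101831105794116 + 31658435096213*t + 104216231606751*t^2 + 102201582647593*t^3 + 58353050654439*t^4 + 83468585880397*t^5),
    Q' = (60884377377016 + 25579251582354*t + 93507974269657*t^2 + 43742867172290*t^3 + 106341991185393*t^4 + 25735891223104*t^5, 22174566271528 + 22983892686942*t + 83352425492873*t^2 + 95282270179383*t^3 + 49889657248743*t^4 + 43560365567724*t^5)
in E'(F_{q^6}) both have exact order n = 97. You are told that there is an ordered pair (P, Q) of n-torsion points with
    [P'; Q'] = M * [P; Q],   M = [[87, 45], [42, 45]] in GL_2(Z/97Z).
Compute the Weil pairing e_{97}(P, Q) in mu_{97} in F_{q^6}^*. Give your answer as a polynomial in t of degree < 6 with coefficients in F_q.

52899928294382 + 112168553055476*t + 28192858307524*t^2 + 1995920619022*t^3 + 86813171237327*t^4 + 29579803951594*t^5

Alternating bilinearity on E[97] (values in mu_{97} in F_{114070103484677^6}) gives e(P',Q') = e(P,Q)^det(M).
Inverting 85 mod 97: 8. Thus e_{97}(P,Q) = e(P',Q')^{8}.
Double-and-add over 1100001: 7-1 doublings, 3-1 additions; each step l_{T,T}/v_{2T} or l_{T,P'}/v at Q'+S for random S.
Miller gives e_{97}(P',Q') = 67347687083043 + 41208851774704*t + 110043160775569*t^2 + 24952941428902*t^3 + 43318747091056*t^4 + 46545538344147*t^5 in F_{114070103484677^6}.
(67347687083043 + 41208851774704*t + 110043160775569*t^2 + 24952941428902*t^3 + 43318747091056*t^4 + 46545538344147*t^5)^{8} mod (114070103484677,f) = 52899928294382 + 112168553055476*t + 28192858307524*t^2 + 1995920619022*t^3 + 86813171237327*t^4 + 29579803951594*t^5.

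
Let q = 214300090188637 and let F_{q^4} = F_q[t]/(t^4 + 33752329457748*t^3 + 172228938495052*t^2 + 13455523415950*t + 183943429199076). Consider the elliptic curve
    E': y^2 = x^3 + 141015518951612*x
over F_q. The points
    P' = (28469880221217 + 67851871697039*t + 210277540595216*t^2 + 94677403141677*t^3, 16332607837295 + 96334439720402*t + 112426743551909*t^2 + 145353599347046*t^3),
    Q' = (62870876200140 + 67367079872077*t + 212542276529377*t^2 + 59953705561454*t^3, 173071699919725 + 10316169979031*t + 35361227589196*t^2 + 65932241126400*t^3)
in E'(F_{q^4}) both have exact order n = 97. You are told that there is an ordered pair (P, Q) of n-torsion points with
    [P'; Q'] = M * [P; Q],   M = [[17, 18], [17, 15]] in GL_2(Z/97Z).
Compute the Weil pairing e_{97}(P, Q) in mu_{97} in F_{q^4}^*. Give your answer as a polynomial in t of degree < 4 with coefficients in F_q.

155272720469545 + 83929532185932*t + 165095841780552*t^2 + 112427290321509*t^3

e_{97}(aP+bQ,cP+dQ) = e_{97}(P,Q)^(ad-bc); with (a,b,c,d)=(17,18,17,15) this gives the det-97 law.
det(M) mod 97 = 46; its inverse in (Z/97)^* is 19 (check: 46*19 mod 97 = 1).
Miller loop for e_{97} over F_{214300090188637^4}: bits of 97 = 1100001; 6 double steps + 2 add steps, l/v at each.
So e_{97}(P',Q') = 167352825662651 + 197165334277814*t + 200018292901668*t^2 + 195457660822214*t^3.
Raise to 19: e(P,Q) = 155272720469545 + 83929532185932*t + 165095841780552*t^2 + 112427290321509*t^3 in mu_{97}.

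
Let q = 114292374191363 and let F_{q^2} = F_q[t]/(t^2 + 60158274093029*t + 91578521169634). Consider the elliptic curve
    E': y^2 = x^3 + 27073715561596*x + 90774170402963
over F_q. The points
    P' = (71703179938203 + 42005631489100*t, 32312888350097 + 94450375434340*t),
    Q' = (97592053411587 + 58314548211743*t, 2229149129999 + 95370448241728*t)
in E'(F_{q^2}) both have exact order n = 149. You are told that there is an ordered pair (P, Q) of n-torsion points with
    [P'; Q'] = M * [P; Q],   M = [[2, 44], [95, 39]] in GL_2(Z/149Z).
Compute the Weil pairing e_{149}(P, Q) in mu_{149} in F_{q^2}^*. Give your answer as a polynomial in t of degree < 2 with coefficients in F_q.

Under M = [[2,44],[95,39]] in GL_2(Z/149), e_{149}(P',Q') = e_{149}(P,Q)^(2*39-44*95 mod 149).
det(M) mod 149 = 70; its inverse in (Z/149)^* is 66 (check: 70*66 mod 149 = 1).
Miller loop for e_{149} over F_{114292374191363^2}: bits of 149 = 10010101; 7 double steps + 3 add steps, l/v at each.
e_{149}(P',Q') = 79584218764373 + 40346626777875*t.
Raise to 66: e(P,Q) = 34826598650811 + 98417967358043*t in mu_{149}.

34826598650811 + 98417967358043*t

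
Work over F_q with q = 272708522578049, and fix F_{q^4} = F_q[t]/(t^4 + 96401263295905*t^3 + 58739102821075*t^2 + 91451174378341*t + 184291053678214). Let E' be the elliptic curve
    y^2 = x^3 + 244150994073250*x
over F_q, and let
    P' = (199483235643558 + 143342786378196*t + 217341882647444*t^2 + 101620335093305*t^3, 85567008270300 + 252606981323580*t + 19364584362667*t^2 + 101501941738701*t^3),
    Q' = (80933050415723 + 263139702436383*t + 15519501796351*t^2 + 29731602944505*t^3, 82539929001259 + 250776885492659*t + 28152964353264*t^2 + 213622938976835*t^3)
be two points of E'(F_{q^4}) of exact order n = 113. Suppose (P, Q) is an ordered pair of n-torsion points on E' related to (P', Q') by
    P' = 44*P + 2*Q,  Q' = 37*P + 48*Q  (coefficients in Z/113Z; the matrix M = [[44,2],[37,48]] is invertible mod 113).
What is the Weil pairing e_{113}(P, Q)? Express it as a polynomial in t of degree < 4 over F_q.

Alternating bilinearity on E[113] (values in mu_{113} in F_{272708522578049^4}) gives e(P',Q') = e(P,Q)^det(M).
Hence e(P,Q) = e(P',Q')^{85} where 85 = 4^{-1} mod 113.
n = 113 = (1110001)_2 (7 bits, wt 4); accumulate f_{113,P'}(Q'+S)/f_{113,P'}(S) along the 6-step ladder.
e_{113}(P',Q') = 150702958766092 + 156252934708913*t + 101353940991924*t^2 + 62866055986818*t^3.
e_{113}(P,Q) = (150702958766092 + 156252934708913*t + 101353940991924*t^2 + 62866055986818*t^3)^{85} = 127210638216750 + 261032847853996*t + 37139851112902*t^2 + 157850946927759*t^3.

127210638216750 + 261032847853996*t + 37139851112902*t^2 + 157850946927759*t^3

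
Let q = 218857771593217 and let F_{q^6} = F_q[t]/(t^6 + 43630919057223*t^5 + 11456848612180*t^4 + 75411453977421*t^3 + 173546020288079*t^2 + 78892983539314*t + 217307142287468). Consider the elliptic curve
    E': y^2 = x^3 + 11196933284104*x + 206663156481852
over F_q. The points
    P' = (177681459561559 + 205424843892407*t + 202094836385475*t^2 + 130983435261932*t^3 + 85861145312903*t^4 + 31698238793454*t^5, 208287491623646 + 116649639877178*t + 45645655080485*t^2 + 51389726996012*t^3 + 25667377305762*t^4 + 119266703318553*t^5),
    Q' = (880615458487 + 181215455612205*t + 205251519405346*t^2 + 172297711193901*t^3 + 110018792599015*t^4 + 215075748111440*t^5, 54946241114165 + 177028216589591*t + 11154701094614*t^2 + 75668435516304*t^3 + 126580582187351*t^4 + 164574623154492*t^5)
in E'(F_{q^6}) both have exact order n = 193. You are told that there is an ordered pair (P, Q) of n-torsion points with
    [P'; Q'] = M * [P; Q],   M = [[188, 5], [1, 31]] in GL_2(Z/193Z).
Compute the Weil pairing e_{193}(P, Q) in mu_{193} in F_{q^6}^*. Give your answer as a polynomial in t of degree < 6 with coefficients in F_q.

Alternating bilinearity on E[193] (values in mu_{193} in F_{218857771593217^6}) gives e(P',Q') = e(P,Q)^det(M).
188*31 - 5*1 = 5823; reduced mod 193: det = 33, inverse 117.
n = 193 = (11000001)_2 (8 bits, wt 3); accumulate f_{193,P'}(Q'+S)/f_{193,P'}(S) along the 7-step ladder.
So e_{193}(P',Q') = 215391349297088 + 88013633739970*t + 160873723150245*t^2 + 97881328336653*t^3 + 217538894612636*t^4 + 11785582406111*t^5.
e_{193}(P,Q) = (215391349297088 + 88013633739970*t + 160873723150245*t^2 + 97881328336653*t^3 + 217538894612636*t^4 + 11785582406111*t^5)^{117} = 181344986030040 + 191499595724318*t + 87811877195476*t^2 + 154959749199979*t^3 + 217265876985137*t^4 + 811476260285*t^5.

181344986030040 + 191499595724318*t + 87811877195476*t^2 + 154959749199979*t^3 + 217265876985137*t^4 + 811476260285*t^5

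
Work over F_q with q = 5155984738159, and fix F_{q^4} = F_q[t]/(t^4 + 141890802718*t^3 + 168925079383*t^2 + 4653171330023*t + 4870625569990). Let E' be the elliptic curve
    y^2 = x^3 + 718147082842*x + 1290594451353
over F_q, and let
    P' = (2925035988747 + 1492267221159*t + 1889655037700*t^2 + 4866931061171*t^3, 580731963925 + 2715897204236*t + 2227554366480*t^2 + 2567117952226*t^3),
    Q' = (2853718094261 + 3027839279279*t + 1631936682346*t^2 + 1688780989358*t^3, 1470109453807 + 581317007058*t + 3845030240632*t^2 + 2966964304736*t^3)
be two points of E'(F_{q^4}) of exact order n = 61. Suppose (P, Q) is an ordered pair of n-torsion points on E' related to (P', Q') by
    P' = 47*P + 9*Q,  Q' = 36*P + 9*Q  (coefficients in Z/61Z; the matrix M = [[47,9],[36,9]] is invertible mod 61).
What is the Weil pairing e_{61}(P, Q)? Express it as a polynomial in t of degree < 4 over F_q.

3899927537667 + 3301530334839*t + 3040112938893*t^2 + 4377197711068*t^3

Under M = [[47,9],[36,9]] in GL_2(Z/61), e_{61}(P',Q') = e_{61}(P,Q)^(47*9-9*36 mod 61).
det M = 47*9 - 9*36 = 99 = 38 (mod 61); 38^{-1} = 53 (mod 61).
Run Miller on y^2=x^3+718147082842*x+1290594451353 over F_{5155984738159}: ladder 111101 (6 bits); e = f_P(D_Q)/f_Q(D_P).
f_P(D_Q)/f_Q(D_P) = 93761885218 + 35920127528*t + 3918631286388*t^2 + 3256522306201*t^3.
Hence e(P,Q) = 3899927537667 + 3301530334839*t + 3040112938893*t^2 + 4377197711068*t^3 in F_{5155984738159^4}^*.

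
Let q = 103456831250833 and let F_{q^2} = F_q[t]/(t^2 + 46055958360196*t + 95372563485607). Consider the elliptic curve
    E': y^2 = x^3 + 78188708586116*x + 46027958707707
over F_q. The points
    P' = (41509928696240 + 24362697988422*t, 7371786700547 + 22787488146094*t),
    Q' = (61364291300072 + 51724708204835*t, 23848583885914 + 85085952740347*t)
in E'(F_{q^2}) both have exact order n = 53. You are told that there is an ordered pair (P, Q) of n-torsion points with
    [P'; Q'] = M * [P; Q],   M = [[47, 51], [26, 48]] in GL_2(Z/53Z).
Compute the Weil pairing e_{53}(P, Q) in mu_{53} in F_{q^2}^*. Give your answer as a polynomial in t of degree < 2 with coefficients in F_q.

62840400696134 + 28611948793417*t

e_{53}(aP+bQ,cP+dQ) = e_{53}(P,Q)^(ad-bc); with (a,b,c,d)=(47,51,26,48) this gives the det-53 law.
det M = 47*48 - 51*26 = 930 = 29 (mod 53); 29^{-1} = 11 (mod 53).
6-bit Miller (110101) on E'/F_{103456831250833} with a'=78188708586116, b'=46027958707707: accumulate tangent/chord ratios at Q'+S and P'+S'.
The quotient is 90416457950105 + 81906960054821*t.
Thus e_{53}(P,Q) = 62840400696134 + 28611948793417*t.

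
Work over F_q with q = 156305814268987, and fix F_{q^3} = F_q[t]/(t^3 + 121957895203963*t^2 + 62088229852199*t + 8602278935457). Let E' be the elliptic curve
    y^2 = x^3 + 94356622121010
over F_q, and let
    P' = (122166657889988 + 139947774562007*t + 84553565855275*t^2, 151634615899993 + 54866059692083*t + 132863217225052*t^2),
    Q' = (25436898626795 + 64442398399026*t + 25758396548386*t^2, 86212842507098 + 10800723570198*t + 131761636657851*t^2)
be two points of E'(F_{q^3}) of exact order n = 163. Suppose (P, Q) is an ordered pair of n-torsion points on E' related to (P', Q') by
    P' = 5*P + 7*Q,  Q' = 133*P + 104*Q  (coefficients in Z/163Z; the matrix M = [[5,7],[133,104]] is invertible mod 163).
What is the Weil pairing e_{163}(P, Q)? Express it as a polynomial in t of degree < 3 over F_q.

8411710743637 + 47791820283014*t + 31243310021815*t^2

Since e_{163}(P,P)=e_{163}(Q,Q)=1 and e_{163}(Q,P)=e_{163}(P,Q)^{-1}, expanding e_{163}(5*P + 7*Q,133*P + 104*Q) leaves e(P,Q)^det(M).
det M = 5*104 - 7*133 = -411 = 78 (mod 163); 78^{-1} = 23 (mod 163).
n = 163 = (10100011)_2 (8 bits, wt 4); accumulate f_{163,P'}(Q'+S)/f_{163,P'}(S) along the 7-step ladder.
Result: e(P',Q') = 102338376362341 + 123606464937551*t + 66726762432299*t^2.
e_{163}(P,Q) = (102338376362341 + 123606464937551*t + 66726762432299*t^2)^{23} = 8411710743637 + 47791820283014*t + 31243310021815*t^2.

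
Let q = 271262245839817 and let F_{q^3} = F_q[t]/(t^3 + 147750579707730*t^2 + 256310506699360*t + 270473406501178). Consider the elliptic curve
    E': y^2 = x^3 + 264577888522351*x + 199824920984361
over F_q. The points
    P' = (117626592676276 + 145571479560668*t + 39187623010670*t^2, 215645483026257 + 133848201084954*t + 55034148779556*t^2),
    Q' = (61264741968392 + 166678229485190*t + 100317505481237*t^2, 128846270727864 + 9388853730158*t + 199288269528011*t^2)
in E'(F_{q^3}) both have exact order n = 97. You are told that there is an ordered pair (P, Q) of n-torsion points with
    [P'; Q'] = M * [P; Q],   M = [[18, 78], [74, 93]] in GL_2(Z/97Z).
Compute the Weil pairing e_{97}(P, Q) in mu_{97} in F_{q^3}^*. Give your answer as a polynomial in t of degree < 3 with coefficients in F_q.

The 97-Weil pairing on E[97] over F_{271262245839817} is alternating-bilinear: e_{97}(P',Q') = e_{97}(P,Q)^det(M).
Hence e(P,Q) = e(P',Q')^{4} where 4 = 73^{-1} mod 97.
n = 97 = (1100001)_2 (7 bits, wt 3); accumulate f_{97,P'}(Q'+S)/f_{97,P'}(S) along the 6-step ladder.
f_P(D_Q)/f_Q(D_P) = 258205887959076 + 195695581165866*t + 253763621919383*t^2.
Raise to 4: e(P,Q) = 168280514322059 + 142016268075553*t + 8775599617688*t^2 in mu_{97}.

168280514322059 + 142016268075553*t + 8775599617688*t^2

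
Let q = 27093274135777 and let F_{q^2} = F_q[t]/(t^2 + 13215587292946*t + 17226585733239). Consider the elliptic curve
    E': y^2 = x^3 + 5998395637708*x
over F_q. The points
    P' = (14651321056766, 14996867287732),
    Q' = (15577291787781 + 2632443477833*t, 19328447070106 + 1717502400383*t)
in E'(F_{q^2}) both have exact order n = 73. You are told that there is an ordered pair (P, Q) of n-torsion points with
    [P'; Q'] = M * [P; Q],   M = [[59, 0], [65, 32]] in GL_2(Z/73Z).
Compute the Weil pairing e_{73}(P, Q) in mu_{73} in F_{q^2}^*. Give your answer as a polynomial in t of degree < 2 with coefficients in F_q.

17189328932087 + 3831870558573*t

The 73-Weil pairing on E[73] over F_{27093274135777} is alternating-bilinear: e_{73}(P',Q') = e_{73}(P,Q)^det(M).
Inverting 63 mod 73: 51. Thus e_{73}(P,Q) = e(P',Q')^{51}.
Run Miller on y^2=x^3+5998395637708*x over F_{27093274135777}: ladder 1001001 (7 bits); e = f_P(D_Q)/f_Q(D_P).
Result: e(P',Q') = 22229561878956 + 19724402197009*t.
(22229561878956 + 19724402197009*t)^{51} mod (27093274135777,f) = 17189328932087 + 3831870558573*t.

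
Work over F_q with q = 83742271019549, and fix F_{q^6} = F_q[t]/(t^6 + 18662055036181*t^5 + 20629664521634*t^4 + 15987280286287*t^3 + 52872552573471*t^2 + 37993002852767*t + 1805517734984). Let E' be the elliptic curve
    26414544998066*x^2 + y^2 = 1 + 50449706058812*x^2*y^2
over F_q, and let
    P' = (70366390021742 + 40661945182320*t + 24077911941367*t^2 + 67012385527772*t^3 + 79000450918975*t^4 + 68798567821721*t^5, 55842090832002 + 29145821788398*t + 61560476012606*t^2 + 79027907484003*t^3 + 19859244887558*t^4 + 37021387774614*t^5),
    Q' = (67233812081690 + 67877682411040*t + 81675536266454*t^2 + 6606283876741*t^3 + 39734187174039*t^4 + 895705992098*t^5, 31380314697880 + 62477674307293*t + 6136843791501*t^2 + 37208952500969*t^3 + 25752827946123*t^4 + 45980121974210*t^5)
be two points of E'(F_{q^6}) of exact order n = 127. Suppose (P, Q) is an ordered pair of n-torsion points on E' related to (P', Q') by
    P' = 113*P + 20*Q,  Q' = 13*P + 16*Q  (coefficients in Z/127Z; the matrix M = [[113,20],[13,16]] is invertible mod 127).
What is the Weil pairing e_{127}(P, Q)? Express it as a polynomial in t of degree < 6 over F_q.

50374368226726 + 22676025042742*t + 46847298435497*t^2 + 66558579483668*t^3 + 77174431322293*t^4 + 13670058025315*t^5

The 127-Weil pairing on E[127] over F_{83742271019549} is alternating-bilinear: e_{127}(P',Q') = e_{127}(P,Q)^det(M).
Hence e(P,Q) = e(P',Q')^{90} where 90 = 24^{-1} mod 127.
Edwards a_E,d_E -> Montgomery A=26571993865638,B=1894417351422 -> Weierstrass 2677412835399,10566424720341 via alpha=68638889189179,beta=35862345244588.
Build f_{127,P'} and f_{127,Q'} via the 7-bit ladder of 127=1111111_2; evaluate at shifted divisors; quotient in F_{83742271019549^6}.
Miller gives e_{127}(P',Q') = 44508243147081 + 79389412756784*t + 68278610478144*t^2 + 41863286798960*t^3 + 76559381267444*t^4 + 63399818089666*t^5 in F_{83742271019549^6}.
(44508243147081 + 79389412756784*t + 68278610478144*t^2 + 41863286798960*t^3 + 76559381267444*t^4 + 63399818089666*t^5)^{90} mod (83742271019549,f) = 50374368226726 + 22676025042742*t + 46847298435497*t^2 + 66558579483668*t^3 + 77174431322293*t^4 + 13670058025315*t^5.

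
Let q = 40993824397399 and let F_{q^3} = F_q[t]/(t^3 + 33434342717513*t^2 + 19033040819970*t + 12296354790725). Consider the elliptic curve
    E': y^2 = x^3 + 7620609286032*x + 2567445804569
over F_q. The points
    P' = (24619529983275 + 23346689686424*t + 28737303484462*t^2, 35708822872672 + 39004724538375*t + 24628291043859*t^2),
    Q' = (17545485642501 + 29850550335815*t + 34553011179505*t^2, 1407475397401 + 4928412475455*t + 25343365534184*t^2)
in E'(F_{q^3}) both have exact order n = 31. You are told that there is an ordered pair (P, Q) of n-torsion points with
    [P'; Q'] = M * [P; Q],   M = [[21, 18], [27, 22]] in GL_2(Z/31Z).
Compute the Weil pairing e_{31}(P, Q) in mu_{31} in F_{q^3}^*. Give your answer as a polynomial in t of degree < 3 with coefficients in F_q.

e_{31} is bilinear + alternating on E[31], so e_{31}(21*P + 18*Q, 27*P + 22*Q) = e_{31}(P,Q)^(21*22-18*27).
So e_{31}(P,Q) = e_{31}(P',Q')^{9}, since 7*9 = 1 mod 31.
Double-and-add over 11111: 5-1 doublings, 5-1 additions; each step l_{T,T}/v_{2T} or l_{T,P'}/v at Q'+S for random S.
Miller gives e_{31}(P',Q') = 26327566124775 + 13253926806974*t + 35019860064808*t^2 in F_{40993824397399^3}.
Finally e_{31}(P,Q) = 13289711376005 + 18759934948180*t + 7299658647638*t^2.

13289711376005 + 18759934948180*t + 7299658647638*t^2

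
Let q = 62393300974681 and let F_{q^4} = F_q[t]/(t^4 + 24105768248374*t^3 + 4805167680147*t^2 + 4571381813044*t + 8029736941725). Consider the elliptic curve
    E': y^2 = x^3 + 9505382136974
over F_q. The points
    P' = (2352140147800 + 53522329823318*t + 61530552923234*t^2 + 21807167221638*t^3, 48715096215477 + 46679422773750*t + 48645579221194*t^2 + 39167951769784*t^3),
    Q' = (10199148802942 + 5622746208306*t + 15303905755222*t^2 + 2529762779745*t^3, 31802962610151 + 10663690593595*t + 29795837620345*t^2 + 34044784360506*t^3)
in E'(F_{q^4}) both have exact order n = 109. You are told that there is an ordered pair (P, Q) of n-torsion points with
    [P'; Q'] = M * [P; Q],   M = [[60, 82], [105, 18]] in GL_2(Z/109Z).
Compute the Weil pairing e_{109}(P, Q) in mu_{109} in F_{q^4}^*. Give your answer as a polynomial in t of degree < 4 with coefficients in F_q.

Under M = [[60,82],[105,18]] in GL_2(Z/109), e_{109}(P',Q') = e_{109}(P,Q)^(60*18-82*105 mod 109).
Inverting 100 mod 109: 12. Thus e_{109}(P,Q) = e(P',Q')^{12}.
7-bit Miller (1101101) on E'/F_{62393300974681} with a'=0, b'=9505382136974: accumulate tangent/chord ratios at Q'+S and P'+S'.
e_{109}(P',Q') = 26033866646434 + 61493631489359*t + 18694556986978*t^2 + 33025305992798*t^3.
e_{109}(P,Q) = (26033866646434 + 61493631489359*t + 18694556986978*t^2 + 33025305992798*t^3)^{12} = 40015022975970 + 55276247454912*t + 37543029958692*t^2 + 42406377569325*t^3.

40015022975970 + 55276247454912*t + 37543029958692*t^2 + 42406377569325*t^3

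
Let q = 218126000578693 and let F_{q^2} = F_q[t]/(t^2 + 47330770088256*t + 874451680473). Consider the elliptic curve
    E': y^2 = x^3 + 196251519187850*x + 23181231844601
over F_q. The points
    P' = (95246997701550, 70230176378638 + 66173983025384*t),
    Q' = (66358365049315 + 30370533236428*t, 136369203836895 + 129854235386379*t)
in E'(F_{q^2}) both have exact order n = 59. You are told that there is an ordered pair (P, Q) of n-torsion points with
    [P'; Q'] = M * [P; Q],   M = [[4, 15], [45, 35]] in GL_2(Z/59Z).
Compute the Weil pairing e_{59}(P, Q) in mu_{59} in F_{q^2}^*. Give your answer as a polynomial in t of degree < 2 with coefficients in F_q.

e_{59} is bilinear + alternating on E[59], so e_{59}(4*P + 15*Q, 45*P + 35*Q) = e_{59}(P,Q)^(4*35-15*45).
So e_{59}(P,Q) = e_{59}(P',Q')^{44}, since 55*44 = 1 mod 59.
Run Miller on y^2=x^3+196251519187850*x+23181231844601 over F_{218126000578693}: ladder 111011 (6 bits); e = f_P(D_Q)/f_Q(D_P).
The quotient is 50371512802173 + 27372294403572*t.
Hence e(P,Q) = 184960380356108 + 136100517615802*t in F_{218126000578693^2}^*.

184960380356108 + 136100517615802*t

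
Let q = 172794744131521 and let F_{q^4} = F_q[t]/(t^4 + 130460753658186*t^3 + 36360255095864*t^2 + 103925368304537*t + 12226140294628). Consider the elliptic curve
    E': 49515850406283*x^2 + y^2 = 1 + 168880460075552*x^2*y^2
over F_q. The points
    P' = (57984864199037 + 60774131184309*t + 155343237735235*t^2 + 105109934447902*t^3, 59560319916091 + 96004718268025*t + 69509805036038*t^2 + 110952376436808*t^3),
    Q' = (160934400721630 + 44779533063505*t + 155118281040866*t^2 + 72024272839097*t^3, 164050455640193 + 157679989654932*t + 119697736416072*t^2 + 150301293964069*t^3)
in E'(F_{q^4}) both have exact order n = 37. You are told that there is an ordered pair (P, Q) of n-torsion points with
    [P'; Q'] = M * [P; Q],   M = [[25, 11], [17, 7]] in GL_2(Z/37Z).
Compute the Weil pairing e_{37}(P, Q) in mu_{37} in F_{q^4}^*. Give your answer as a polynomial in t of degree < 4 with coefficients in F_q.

38727538969377 + 73368259315515*t + 56443659809710*t^2 + 11951032005874*t^3

Under M = [[25,11],[17,7]] in GL_2(Z/37), e_{37}(P',Q') = e_{37}(P,Q)^(25*7-11*17 mod 37).
So e_{37}(P,Q) = e_{37}(P',Q')^{3}, since 25*3 = 1 mod 37.
Map (x,y)_Ed via u=(1+y)/(1-y), v=(1+y)/((1-y)x) to Montgomery A=53069771214924,B=12089861475273; then to (a',b')=(46768814096828,103378796778952).
Double-and-add over 100101: 6-1 doublings, 3-1 additions; each step l_{T,T}/v_{2T} or l_{T,P'}/v at Q'+S for random S.
e_{37}(P',Q') = 8093446303389 + 118787329831678*t + 137983568051128*t^2 + 126378186216383*t^3.
(8093446303389 + 118787329831678*t + 137983568051128*t^2 + 126378186216383*t^3)^{3} mod (172794744131521,f) = 38727538969377 + 73368259315515*t + 56443659809710*t^2 + 11951032005874*t^3.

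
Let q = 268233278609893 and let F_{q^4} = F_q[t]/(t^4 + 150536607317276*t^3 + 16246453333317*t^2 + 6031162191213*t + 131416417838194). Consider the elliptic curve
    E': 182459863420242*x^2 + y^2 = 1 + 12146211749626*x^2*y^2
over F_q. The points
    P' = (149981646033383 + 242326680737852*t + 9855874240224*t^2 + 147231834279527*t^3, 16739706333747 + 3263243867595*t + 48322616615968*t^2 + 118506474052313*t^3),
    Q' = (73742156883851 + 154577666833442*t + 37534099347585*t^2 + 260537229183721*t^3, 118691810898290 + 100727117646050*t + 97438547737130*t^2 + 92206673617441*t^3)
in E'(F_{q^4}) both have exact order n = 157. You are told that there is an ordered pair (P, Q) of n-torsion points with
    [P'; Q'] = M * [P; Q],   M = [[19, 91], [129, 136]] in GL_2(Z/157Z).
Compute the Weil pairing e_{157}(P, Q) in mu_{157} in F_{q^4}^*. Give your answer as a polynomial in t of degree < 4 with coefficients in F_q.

103605422136603 + 116404818659268*t + 119199931257424*t^2 + 106612745825312*t^3

Since e_{157}(P,P)=e_{157}(Q,Q)=1 and e_{157}(Q,P)=e_{157}(P,Q)^{-1}, expanding e_{157}(19*P + 91*Q,129*P + 136*Q) leaves e(P,Q)^det(M).
Inverting 108 mod 157: 16. Thus e_{157}(P,Q) = e(P',Q')^{16}.
Edwards->Montgomery: u=(1+y)/(1-y), v=u/x -> 94621921029576v^2=u^3+99220179023062u^2+u; then x_W=42578412917654u+121845438731609: y^2=x^3+43427858549845*x+17703394706247.
Run Miller on y^2=x^3+43427858549845*x+17703394706247 over F_{268233278609893}: ladder 10011101 (8 bits); e = f_P(D_Q)/f_Q(D_P).
f_P(D_Q)/f_Q(D_P) = 100251366338915 + 96751408705842*t + 113084569782362*t^2 + 89882446610722*t^3.
e_{157}(P,Q) = (100251366338915 + 96751408705842*t + 113084569782362*t^2 + 89882446610722*t^3)^{16} = 103605422136603 + 116404818659268*t + 119199931257424*t^2 + 106612745825312*t^3.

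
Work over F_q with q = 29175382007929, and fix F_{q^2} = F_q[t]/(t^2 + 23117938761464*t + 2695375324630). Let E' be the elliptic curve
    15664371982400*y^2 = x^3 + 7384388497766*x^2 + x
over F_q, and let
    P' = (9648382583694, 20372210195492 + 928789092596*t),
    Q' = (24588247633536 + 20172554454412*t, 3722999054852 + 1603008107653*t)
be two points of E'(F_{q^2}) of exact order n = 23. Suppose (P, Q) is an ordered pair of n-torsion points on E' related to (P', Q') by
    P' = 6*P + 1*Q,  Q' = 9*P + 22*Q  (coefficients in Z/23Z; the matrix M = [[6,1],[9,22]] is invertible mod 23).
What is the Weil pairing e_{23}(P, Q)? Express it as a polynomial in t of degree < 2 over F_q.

e_{23}(aP+bQ,cP+dQ) = e_{23}(P,Q)^(ad-bc); with (a,b,c,d)=(6,1,9,22) this gives the det-23 law.
6*22 - 1*9 = 123; reduced mod 23: det = 8, inverse 3.
(x,y)|->(4661509496776x+648428383446,4661509496776y) sends E' to y^2=x^3+27085411165402*x+27807142428445.
Miller loop for e_{23} over F_{29175382007929^2}: bits of 23 = 10111; 4 double steps + 3 add steps, l/v at each.
Miller gives e_{23}(P',Q') = 21988334273586 + 25006840827263*t in F_{29175382007929^2}.
Raise to 3: e(P,Q) = 157239146338 + 25244773610329*t in mu_{23}.

157239146338 + 25244773610329*t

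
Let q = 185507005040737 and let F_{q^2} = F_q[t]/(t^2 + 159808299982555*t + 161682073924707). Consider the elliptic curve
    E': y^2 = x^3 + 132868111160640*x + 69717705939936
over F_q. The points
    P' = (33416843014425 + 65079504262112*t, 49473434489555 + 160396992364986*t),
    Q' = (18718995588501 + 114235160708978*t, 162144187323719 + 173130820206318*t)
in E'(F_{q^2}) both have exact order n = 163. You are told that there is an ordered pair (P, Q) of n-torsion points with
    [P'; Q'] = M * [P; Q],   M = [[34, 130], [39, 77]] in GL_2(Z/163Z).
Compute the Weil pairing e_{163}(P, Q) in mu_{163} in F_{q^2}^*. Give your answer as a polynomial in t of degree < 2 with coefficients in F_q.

57777422396357 + 60767579085217*t

Since e_{163}(P,P)=e_{163}(Q,Q)=1 and e_{163}(Q,P)=e_{163}(P,Q)^{-1}, expanding e_{163}(34*P + 130*Q,39*P + 77*Q) leaves e(P,Q)^det(M).
det M = 34*77 - 130*39 = -2452 = 156 (mod 163); 156^{-1} = 93 (mod 163).
Build f_{163,P'} and f_{163,Q'} via the 8-bit ladder of 163=10100011_2; evaluate at shifted divisors; quotient in F_{185507005040737^2}.
So e_{163}(P',Q') = 32279676371869 + 42200727484830*t.
Finally e_{163}(P,Q) = 57777422396357 + 60767579085217*t.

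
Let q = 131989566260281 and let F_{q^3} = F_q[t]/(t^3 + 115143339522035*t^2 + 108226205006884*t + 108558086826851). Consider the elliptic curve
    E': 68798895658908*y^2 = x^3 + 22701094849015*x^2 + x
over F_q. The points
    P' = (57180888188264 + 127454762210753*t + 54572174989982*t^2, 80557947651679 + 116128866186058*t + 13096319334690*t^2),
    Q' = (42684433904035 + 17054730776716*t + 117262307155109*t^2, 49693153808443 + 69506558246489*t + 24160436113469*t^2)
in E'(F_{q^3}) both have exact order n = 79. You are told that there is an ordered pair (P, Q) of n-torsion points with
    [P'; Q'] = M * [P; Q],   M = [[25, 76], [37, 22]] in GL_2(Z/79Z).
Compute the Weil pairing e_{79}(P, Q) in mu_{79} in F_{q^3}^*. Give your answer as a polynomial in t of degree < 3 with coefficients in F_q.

e_{79}(aP+bQ,cP+dQ) = e_{79}(P,Q)^(ad-bc); with (a,b,c,d)=(25,76,37,22) this gives the det-79 law.
det(M) mod 79 = 29; its inverse in (Z/79)^* is 30 (check: 29*30 mod 79 = 1).
Undo Montgomery via alpha=130330138498612, beta=37963909409725: (a',b')=(55757538971858,100966784549431) over F_{131989566260281}.
Double-and-add over 1001111: 7-1 doublings, 5-1 additions; each step l_{T,T}/v_{2T} or l_{T,P'}/v at Q'+S for random S.
Miller gives e_{79}(P',Q') = 119458791313689 + 48755037046678*t + 30740429064429*t^2 in F_{131989566260281^3}.
Finally e_{79}(P,Q) = 28405870102122 + 86920972313804*t + 65286066857723*t^2.

28405870102122 + 86920972313804*t + 65286066857723*t^2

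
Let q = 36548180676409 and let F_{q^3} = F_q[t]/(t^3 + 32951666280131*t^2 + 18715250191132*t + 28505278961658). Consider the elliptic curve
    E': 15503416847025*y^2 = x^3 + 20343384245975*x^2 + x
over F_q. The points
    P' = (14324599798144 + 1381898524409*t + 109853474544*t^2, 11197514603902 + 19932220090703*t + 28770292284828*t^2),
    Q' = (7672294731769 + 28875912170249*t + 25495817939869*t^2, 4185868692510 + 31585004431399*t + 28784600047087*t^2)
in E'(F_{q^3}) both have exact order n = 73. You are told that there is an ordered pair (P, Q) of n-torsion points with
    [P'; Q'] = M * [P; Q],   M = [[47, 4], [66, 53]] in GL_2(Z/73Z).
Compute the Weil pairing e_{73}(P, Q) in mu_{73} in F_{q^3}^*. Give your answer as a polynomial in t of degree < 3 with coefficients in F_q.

The 73-Weil pairing on E[73] over F_{36548180676409} is alternating-bilinear: e_{73}(P',Q') = e_{73}(P,Q)^det(M).
Hence e(P,Q) = e(P',Q')^{2} where 2 = 37^{-1} mod 73.
Montgomery->Weierstrass: x_W = 17346390017778*x+19270392843781, y_W=17346390017778*y on F_{36548180676409}; lands on y^2=x^3+32647304661626*x+25162181924512.
7-bit Miller (1001001) on E'/F_{36548180676409} with a'=32647304661626, b'=25162181924512: accumulate tangent/chord ratios at Q'+S and P'+S'.
f_P(D_Q)/f_Q(D_P) = 18320580502412 + 29846445088607*t + 22699436057685*t^2.
Hence e(P,Q) = 16613980564627 + 36323184995108*t + 630861005116*t^2 in F_{36548180676409^3}^*.

16613980564627 + 36323184995108*t + 630861005116*t^2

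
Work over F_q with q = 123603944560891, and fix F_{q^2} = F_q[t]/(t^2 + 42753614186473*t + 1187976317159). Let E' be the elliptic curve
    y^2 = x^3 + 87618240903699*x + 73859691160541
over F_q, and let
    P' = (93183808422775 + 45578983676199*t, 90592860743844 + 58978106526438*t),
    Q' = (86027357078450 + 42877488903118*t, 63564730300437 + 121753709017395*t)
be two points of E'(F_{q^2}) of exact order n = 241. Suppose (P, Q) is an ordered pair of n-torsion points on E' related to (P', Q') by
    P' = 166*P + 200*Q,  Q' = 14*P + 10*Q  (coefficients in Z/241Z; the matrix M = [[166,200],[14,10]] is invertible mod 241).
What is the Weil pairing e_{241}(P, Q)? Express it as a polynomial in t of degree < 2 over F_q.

32795937547113 + 12769759360355*t

The 241-Weil pairing on E[241] over F_{123603944560891} is alternating-bilinear: e_{241}(P',Q') = e_{241}(P,Q)^det(M).
So e_{241}(P,Q) = e_{241}(P',Q')^{89}, since 65*89 = 1 mod 241.
n = 241 = (11110001)_2 (8 bits, wt 5); accumulate f_{241,P'}(Q'+S)/f_{241,P'}(S) along the 7-step ladder.
Miller gives e_{241}(P',Q') = 28964818665585 + 2554783797686*t in F_{123603944560891^2}.
Finally e_{241}(P,Q) = 32795937547113 + 12769759360355*t.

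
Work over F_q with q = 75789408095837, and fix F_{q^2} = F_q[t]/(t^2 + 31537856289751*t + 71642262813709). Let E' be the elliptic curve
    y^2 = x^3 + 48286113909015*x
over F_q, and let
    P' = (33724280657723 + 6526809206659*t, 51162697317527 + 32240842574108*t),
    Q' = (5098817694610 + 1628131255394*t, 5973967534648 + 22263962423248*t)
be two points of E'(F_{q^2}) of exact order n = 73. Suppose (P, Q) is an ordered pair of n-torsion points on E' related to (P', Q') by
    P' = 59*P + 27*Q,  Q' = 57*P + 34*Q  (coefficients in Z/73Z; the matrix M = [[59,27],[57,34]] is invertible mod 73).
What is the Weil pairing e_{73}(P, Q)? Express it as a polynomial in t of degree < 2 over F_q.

1810135014972 + 5949109241666*t

Under M = [[59,27],[57,34]] in GL_2(Z/73), e_{73}(P',Q') = e_{73}(P,Q)^(59*34-27*57 mod 73).
59*34 - 27*57 = 467; reduced mod 73: det = 29, inverse 68.
Build f_{73,P'} and f_{73,Q'} via the 7-bit ladder of 73=1001001_2; evaluate at shifted divisors; quotient in F_{75789408095837^2}.
f_P(D_Q)/f_Q(D_P) = 73813038789498 + 30491890462091*t.
Finally e_{73}(P,Q) = 1810135014972 + 5949109241666*t.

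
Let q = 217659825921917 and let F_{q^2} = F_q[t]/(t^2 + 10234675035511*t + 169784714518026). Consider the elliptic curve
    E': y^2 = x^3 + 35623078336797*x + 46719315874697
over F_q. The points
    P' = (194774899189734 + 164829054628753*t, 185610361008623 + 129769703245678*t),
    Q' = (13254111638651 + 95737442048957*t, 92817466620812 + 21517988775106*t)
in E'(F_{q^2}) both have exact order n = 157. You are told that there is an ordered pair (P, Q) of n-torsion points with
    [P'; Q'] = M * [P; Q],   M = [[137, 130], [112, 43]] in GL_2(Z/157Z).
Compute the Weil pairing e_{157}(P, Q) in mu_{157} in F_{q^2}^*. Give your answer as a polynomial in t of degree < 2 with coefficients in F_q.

158191076675973 + 18941164073589*t

Alternating bilinearity on E[157] (values in mu_{157} in F_{217659825921917^2}) gives e(P',Q') = e(P,Q)^det(M).
det M = 137*43 - 130*112 = -8669 = 123 (mod 157); 123^{-1} = 60 (mod 157).
8-bit Miller (10011101) on E'/F_{217659825921917} with a'=35623078336797, b'=46719315874697: accumulate tangent/chord ratios at Q'+S and P'+S'.
e_{157}(P',Q') = 120602082954906 + 85536904655735*t.
Finally e_{157}(P,Q) = 158191076675973 + 18941164073589*t.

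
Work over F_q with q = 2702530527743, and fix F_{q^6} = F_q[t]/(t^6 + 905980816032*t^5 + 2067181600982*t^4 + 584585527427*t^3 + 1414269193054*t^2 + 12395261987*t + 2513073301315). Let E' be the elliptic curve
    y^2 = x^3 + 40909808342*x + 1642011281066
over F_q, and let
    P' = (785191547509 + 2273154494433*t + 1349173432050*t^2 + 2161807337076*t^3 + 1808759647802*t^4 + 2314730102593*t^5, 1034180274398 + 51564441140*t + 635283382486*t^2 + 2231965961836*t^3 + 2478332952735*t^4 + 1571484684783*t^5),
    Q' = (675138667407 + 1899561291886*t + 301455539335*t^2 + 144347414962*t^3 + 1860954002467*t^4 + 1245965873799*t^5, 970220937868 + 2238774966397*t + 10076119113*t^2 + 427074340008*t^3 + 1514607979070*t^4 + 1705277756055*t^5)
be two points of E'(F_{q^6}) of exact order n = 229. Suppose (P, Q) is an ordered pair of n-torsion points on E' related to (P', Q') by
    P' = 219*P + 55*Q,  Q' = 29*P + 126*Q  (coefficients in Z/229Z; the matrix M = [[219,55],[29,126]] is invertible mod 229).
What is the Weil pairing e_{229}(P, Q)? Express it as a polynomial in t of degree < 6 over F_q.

1309829823433 + 1989940157541*t + 2015461439882*t^2 + 2117362746189*t^3 + 1372436552584*t^4 + 2293107666824*t^5

e_{229}(aP+bQ,cP+dQ) = e_{229}(P,Q)^(ad-bc); with (a,b,c,d)=(219,55,29,126) this gives the det-229 law.
Hence e(P,Q) = e(P',Q')^{107} where 107 = 122^{-1} mod 229.
Double-and-add over 11100101: 8-1 doublings, 5-1 additions; each step l_{T,T}/v_{2T} or l_{T,P'}/v at Q'+S for random S.
Miller gives e_{229}(P',Q') = 2191723171227 + 2119416954230*t + 635657566088*t^2 + 621936876329*t^3 + 1703364202759*t^4 + 928336355410*t^5 in F_{2702530527743^6}.
Hence e(P,Q) = 1309829823433 + 1989940157541*t + 2015461439882*t^2 + 2117362746189*t^3 + 1372436552584*t^4 + 2293107666824*t^5 in F_{2702530527743^6}^*.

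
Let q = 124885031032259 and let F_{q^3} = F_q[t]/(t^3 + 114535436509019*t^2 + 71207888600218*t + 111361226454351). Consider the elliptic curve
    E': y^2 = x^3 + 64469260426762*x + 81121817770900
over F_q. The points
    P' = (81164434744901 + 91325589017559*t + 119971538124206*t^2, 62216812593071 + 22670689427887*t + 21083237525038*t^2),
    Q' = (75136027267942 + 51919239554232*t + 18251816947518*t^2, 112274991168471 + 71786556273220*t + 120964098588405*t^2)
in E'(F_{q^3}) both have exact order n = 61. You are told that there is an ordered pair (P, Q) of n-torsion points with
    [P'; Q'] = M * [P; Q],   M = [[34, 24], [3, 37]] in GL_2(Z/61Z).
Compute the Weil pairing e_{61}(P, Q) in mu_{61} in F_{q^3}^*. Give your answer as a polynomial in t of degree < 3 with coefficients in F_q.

90655803408954 + 52825498540551*t + 12705320053007*t^2

The 61-Weil pairing on E[61] over F_{124885031032259} is alternating-bilinear: e_{61}(P',Q') = e_{61}(P,Q)^det(M).
34*37 - 24*3 = 1186; reduced mod 61: det = 27, inverse 52.
n = 61 = (111101)_2 (6 bits, wt 5); accumulate f_{61,P'}(Q'+S)/f_{61,P'}(S) along the 5-step ladder.
The quotient is 2208626937768 + 36482606331682*t + 26338237582460*t^2.
(2208626937768 + 36482606331682*t + 26338237582460*t^2)^{52} mod (124885031032259,f) = 90655803408954 + 52825498540551*t + 12705320053007*t^2.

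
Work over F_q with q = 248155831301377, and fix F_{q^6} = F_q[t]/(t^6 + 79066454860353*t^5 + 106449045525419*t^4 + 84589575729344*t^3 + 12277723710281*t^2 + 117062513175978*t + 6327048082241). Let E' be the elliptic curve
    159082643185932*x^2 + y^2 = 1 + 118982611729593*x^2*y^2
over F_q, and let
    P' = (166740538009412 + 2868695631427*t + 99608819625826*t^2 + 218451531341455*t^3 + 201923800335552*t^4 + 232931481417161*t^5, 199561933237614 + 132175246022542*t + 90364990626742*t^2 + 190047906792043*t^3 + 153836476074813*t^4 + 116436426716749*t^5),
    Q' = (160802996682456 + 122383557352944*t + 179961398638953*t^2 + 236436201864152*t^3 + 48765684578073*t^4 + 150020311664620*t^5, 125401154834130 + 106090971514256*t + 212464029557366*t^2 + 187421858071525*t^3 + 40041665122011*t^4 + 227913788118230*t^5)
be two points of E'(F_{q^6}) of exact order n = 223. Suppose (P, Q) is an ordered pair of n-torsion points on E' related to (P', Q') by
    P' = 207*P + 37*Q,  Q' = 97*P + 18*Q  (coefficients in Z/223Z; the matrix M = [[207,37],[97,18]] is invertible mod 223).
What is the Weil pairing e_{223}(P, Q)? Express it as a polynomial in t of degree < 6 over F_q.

56631844165597 + 208571714984738*t + 194323532352954*t^2 + 235437689265256*t^3 + 235315746632754*t^4 + 77209953437620*t^5

The 223-Weil pairing on E[223] over F_{248155831301377} is alternating-bilinear: e_{223}(P',Q') = e_{223}(P,Q)^det(M).
det M = 207*18 - 37*97 = 137 = 137 (mod 223); 137^{-1} = 70 (mod 223).
Edwards a_E,d_E -> Montgomery A=71137697148359,B=8926755456684 -> Weierstrass 66809718452197,112826697645941 via alpha=170422124803276,beta=72063965689429.
Double-and-add over 11011111: 8-1 doublings, 7-1 additions; each step l_{T,T}/v_{2T} or l_{T,P'}/v at Q'+S for random S.
Result: e(P',Q') = 67716113438702 + 226158510011035*t + 36876720905993*t^2 + 142317970322053*t^3 + 174241903940345*t^4 + 66210818040161*t^5.
Finally e_{223}(P,Q) = 56631844165597 + 208571714984738*t + 194323532352954*t^2 + 235437689265256*t^3 + 235315746632754*t^4 + 77209953437620*t^5.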